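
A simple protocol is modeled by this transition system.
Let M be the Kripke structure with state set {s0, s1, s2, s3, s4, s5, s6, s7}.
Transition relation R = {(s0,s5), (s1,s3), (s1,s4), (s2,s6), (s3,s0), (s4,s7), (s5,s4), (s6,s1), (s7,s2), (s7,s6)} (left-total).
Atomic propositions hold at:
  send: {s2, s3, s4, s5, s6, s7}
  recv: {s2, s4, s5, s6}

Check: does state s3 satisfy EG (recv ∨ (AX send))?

Sat(AX send) = {s : every successor in {s2, s3, s4, s5, s6, s7}} = {s0, s1, s2, s4, s5, s7}
Sat(recv ∨ (AX send)) = {s0, s1, s2, s4, s5, s6, s7}
EG (recv ∨ (AX send)): greatest fixpoint, start Z0 = {s0, s1, s2, s4, s5, s6, s7}, keep only states in Sat with some successor in Z. Already a fixed point.
Sat(EG (recv ∨ (AX send))) = {s0, s1, s2, s4, s5, s6, s7}
s3 ∉ Sat(EG (recv ∨ (AX send))) = {s0, s1, s2, s4, s5, s6, s7}, so the formula does not hold at s3.

No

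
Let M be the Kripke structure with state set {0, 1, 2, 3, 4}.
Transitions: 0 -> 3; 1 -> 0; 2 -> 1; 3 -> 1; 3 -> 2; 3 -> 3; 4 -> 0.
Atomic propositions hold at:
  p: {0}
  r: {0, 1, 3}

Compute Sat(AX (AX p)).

{2}

Sat(AX p) = {s : every successor in {0}} = {1, 4}
Sat(AX (AX p)) = {s : every successor in {1, 4}} = {2}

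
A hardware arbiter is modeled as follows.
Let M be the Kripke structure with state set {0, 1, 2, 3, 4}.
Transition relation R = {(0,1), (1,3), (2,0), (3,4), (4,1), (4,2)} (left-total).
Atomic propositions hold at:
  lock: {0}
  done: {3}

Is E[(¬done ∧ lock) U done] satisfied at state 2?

No

Sat(¬done) = {0, 1, 2, 4}
Sat(¬done ∧ lock) = {0}
E[(¬done ∧ lock) U done]: least fixpoint, start Z0 = Sat(done) = {3}, add states in Sat(¬done ∧ lock) with some successor in Z. Already a fixed point.
Sat(E[(¬done ∧ lock) U done]) = {3}
2 ∉ Sat(E[(¬done ∧ lock) U done]) = {3}, so the formula does not hold at 2.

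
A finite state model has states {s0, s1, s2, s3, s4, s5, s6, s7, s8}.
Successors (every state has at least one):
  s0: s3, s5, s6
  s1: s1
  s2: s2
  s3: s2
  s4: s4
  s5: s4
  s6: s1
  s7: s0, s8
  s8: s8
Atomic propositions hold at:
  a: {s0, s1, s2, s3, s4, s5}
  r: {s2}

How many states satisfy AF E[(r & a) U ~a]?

Sat(r & a) = {s2}
Sat(~a) = {s6, s7, s8}
E[(r & a) U ~a]: least fixpoint, start Z0 = Sat(~a) = {s6, s7, s8}, add states in Sat(r & a) with some successor in Z. Already a fixed point.
Sat(E[(r & a) U ~a]) = {s6, s7, s8}
AF E[(r & a) U ~a]: least fixpoint, start Z0 = {s6, s7, s8}, add states with every successor in Z. Already a fixed point.
Sat(AF E[(r & a) U ~a]) = {s6, s7, s8}
|Sat(AF E[(r & a) U ~a])| = |{s6, s7, s8}| = 3.

3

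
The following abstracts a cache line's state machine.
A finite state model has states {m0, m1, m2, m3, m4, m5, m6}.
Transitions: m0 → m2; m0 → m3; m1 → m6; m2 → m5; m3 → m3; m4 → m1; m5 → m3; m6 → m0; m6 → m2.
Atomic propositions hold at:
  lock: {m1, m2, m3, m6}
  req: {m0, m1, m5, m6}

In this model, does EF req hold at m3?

No

EF req: least fixpoint, start Z0 = {m0, m1, m5, m6}, add states with some successor in Z. Z1 = {m0, m1, m2, m4, m5, m6}; fixed.
Sat(EF req) = {m0, m1, m2, m4, m5, m6}
m3 ∉ Sat(EF req) = {m0, m1, m2, m4, m5, m6}, so the formula does not hold at m3.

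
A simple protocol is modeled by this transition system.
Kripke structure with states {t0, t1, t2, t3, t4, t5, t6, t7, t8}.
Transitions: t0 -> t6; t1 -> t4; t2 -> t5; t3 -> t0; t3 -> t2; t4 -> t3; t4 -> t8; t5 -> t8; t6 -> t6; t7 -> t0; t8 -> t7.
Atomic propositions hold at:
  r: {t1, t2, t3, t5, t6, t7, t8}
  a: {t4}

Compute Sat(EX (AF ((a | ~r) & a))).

{t1}

Sat(~r) = {t0, t4}
Sat(a | ~r) = {t0, t4}
Sat((a | ~r) & a) = {t4}
AF ((a | ~r) & a): least fixpoint, start Z0 = {t4}, add states with every successor in Z. Z1 = {t1, t4}; fixed.
Sat(AF ((a | ~r) & a)) = {t1, t4}
Sat(EX (AF ((a | ~r) & a))) = {s : some successor in {t1, t4}} = {t1}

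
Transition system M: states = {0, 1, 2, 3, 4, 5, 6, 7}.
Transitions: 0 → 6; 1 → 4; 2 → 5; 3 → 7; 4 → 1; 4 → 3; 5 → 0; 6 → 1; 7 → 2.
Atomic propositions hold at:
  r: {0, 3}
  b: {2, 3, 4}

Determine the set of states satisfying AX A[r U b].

A[r U b]: least fixpoint, start Z0 = Sat(b) = {2, 3, 4}, add states in Sat(r) with every successor in Z. Already a fixed point.
Sat(A[r U b]) = {2, 3, 4}
Sat(AX A[r U b]) = {s : every successor in {2, 3, 4}} = {1, 7}

{1, 7}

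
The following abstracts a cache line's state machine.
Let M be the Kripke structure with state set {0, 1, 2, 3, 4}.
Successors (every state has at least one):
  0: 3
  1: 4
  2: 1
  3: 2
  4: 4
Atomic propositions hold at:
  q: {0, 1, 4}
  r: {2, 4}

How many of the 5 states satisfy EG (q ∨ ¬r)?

Sat(¬r) = {0, 1, 3}
Sat(q ∨ ¬r) = {0, 1, 3, 4}
EG (q ∨ ¬r): greatest fixpoint, start Z0 = {0, 1, 3, 4}, keep only states in Sat with some successor in Z. Z1 = {0, 1, 4}; Z2 = {1, 4}; fixed.
Sat(EG (q ∨ ¬r)) = {1, 4}
|Sat(EG (q ∨ ¬r))| = |{1, 4}| = 2.

2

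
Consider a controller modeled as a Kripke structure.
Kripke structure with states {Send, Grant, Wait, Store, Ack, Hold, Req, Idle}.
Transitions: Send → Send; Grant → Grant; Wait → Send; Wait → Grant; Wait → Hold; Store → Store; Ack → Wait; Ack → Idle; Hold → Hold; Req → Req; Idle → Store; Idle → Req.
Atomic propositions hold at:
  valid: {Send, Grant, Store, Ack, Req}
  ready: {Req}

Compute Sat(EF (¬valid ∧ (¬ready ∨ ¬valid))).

Sat(¬valid) = {Wait, Hold, Idle}
Sat(¬ready) = {Send, Grant, Wait, Store, Ack, Hold, Idle}
Sat(¬ready ∨ ¬valid) = {Send, Grant, Wait, Store, Ack, Hold, Idle}
Sat(¬valid ∧ (¬ready ∨ ¬valid)) = {Wait, Hold, Idle}
EF (¬valid ∧ (¬ready ∨ ¬valid)): least fixpoint, start Z0 = {Wait, Hold, Idle}, add states with some successor in Z. Z1 = {Wait, Ack, Hold, Idle}; fixed.
Sat(EF (¬valid ∧ (¬ready ∨ ¬valid))) = {Wait, Ack, Hold, Idle}

{Wait, Ack, Hold, Idle}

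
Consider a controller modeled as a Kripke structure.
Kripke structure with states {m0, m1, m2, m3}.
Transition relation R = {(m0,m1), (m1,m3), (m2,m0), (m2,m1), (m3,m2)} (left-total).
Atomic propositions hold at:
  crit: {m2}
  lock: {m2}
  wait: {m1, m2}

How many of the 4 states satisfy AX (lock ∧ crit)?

1

Sat(lock ∧ crit) = {m2}
Sat(AX (lock ∧ crit)) = {s : every successor in {m2}} = {m3}
|Sat(AX (lock ∧ crit))| = |{m3}| = 1.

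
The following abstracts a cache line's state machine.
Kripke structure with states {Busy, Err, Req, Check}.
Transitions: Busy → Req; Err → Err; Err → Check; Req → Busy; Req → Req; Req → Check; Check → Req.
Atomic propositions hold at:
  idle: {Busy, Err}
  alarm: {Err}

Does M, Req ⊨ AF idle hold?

AF idle: least fixpoint, start Z0 = {Busy, Err}, add states with every successor in Z. Already a fixed point.
Sat(AF idle) = {Busy, Err}
Req ∉ Sat(AF idle) = {Busy, Err}, so the formula does not hold at Req.

No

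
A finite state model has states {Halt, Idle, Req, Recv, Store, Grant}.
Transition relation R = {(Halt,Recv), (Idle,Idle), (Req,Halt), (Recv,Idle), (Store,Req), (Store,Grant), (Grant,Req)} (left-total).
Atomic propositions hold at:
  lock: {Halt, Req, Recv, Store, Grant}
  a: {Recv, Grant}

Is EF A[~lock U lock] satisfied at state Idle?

Sat(~lock) = {Idle}
A[~lock U lock]: least fixpoint, start Z0 = Sat(lock) = {Halt, Req, Recv, Store, Grant}, add states in Sat(~lock) with every successor in Z. Already a fixed point.
Sat(A[~lock U lock]) = {Halt, Req, Recv, Store, Grant}
EF A[~lock U lock]: least fixpoint, start Z0 = {Halt, Req, Recv, Store, Grant}, add states with some successor in Z. Already a fixed point.
Sat(EF A[~lock U lock]) = {Halt, Req, Recv, Store, Grant}
Idle ∉ Sat(EF A[~lock U lock]) = {Halt, Req, Recv, Store, Grant}, so the formula does not hold at Idle.

No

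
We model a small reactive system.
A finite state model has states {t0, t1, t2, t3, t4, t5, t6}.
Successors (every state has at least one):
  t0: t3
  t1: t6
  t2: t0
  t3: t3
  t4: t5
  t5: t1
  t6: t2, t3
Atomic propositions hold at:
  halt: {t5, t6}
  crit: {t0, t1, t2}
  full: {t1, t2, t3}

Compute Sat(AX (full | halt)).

Sat(full | halt) = {t1, t2, t3, t5, t6}
Sat(AX (full | halt)) = {s : every successor in {t1, t2, t3, t5, t6}} = {t0, t1, t3, t4, t5, t6}

{t0, t1, t3, t4, t5, t6}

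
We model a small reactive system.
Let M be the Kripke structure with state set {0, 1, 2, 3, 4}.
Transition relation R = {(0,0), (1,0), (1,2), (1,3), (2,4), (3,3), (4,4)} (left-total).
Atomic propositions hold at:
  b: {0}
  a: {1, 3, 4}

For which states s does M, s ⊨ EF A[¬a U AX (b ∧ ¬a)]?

{0, 1}

Sat(¬a) = {0, 2}
Sat(b ∧ ¬a) = {0}
Sat(AX (b ∧ ¬a)) = {s : every successor in {0}} = {0}
A[¬a U AX (b ∧ ¬a)]: least fixpoint, start Z0 = Sat(AX (b ∧ ¬a)) = {0}, add states in Sat(¬a) with every successor in Z. Already a fixed point.
Sat(A[¬a U AX (b ∧ ¬a)]) = {0}
EF A[¬a U AX (b ∧ ¬a)]: least fixpoint, start Z0 = {0}, add states with some successor in Z. Z1 = {0, 1}; fixed.
Sat(EF A[¬a U AX (b ∧ ¬a)]) = {0, 1}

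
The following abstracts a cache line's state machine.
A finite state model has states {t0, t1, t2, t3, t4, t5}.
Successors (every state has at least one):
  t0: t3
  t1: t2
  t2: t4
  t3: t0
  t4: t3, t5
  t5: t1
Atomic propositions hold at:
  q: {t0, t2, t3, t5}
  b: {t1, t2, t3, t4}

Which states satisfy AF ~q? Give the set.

Sat(~q) = {t1, t4}
AF ~q: least fixpoint, start Z0 = {t1, t4}, add states with every successor in Z. Z1 = {t1, t2, t4, t5}; fixed.
Sat(AF ~q) = {t1, t2, t4, t5}

{t1, t2, t4, t5}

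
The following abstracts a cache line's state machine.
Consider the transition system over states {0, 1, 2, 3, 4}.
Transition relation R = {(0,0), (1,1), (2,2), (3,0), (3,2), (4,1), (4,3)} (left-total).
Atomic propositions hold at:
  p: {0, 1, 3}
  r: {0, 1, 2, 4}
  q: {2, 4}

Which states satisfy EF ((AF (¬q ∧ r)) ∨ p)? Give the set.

Sat(¬q) = {0, 1, 3}
Sat(¬q ∧ r) = {0, 1}
AF (¬q ∧ r): least fixpoint, start Z0 = {0, 1}, add states with every successor in Z. Already a fixed point.
Sat(AF (¬q ∧ r)) = {0, 1}
Sat((AF (¬q ∧ r)) ∨ p) = {0, 1, 3}
EF ((AF (¬q ∧ r)) ∨ p): least fixpoint, start Z0 = {0, 1, 3}, add states with some successor in Z. Z1 = {0, 1, 3, 4}; fixed.
Sat(EF ((AF (¬q ∧ r)) ∨ p)) = {0, 1, 3, 4}

{0, 1, 3, 4}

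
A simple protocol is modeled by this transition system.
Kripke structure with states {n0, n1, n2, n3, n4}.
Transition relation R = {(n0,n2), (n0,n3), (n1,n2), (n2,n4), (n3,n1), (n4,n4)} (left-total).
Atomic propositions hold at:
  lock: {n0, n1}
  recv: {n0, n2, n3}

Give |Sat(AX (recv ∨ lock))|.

Sat(recv ∨ lock) = {n0, n1, n2, n3}
Sat(AX (recv ∨ lock)) = {s : every successor in {n0, n1, n2, n3}} = {n0, n1, n3}
|Sat(AX (recv ∨ lock))| = |{n0, n1, n3}| = 3.

3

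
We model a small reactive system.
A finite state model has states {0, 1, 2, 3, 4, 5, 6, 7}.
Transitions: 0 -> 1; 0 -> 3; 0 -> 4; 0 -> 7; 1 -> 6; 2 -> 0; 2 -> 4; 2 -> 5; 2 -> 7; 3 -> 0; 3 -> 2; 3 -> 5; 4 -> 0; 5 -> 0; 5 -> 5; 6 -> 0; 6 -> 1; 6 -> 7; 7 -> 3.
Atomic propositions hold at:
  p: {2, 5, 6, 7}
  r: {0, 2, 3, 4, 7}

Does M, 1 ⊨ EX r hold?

No

Sat(EX r) = {s : some successor in {0, 2, 3, 4, 7}} = {0, 2, 3, 4, 5, 6, 7}
1 ∉ Sat(EX r) = {0, 2, 3, 4, 5, 6, 7}, so the formula does not hold at 1.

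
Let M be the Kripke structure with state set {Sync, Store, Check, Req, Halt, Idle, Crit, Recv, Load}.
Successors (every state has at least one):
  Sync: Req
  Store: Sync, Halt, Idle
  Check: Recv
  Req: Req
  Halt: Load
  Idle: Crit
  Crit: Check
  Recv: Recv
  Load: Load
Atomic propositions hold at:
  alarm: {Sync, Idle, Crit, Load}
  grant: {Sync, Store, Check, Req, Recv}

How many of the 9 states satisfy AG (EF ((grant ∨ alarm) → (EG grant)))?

6

Sat(grant ∨ alarm) = {Sync, Store, Check, Req, Idle, Crit, Recv, Load}
EG grant: greatest fixpoint, start Z0 = {Sync, Store, Check, Req, Recv}, keep only states in Sat with some successor in Z. Already a fixed point.
Sat(EG grant) = {Sync, Store, Check, Req, Recv}
Sat((grant ∨ alarm) → (EG grant)) = {Sync, Store, Check, Req, Halt, Recv}
EF ((grant ∨ alarm) → (EG grant)): least fixpoint, start Z0 = {Sync, Store, Check, Req, Halt, Recv}, add states with some successor in Z. Z1 = {Sync, Store, Check, Req, Halt, Crit, Recv}; Z2 = {Sync, Store, Check, Req, Halt, Idle, Crit, Recv}; fixed.
Sat(EF ((grant ∨ alarm) → (EG grant))) = {Sync, Store, Check, Req, Halt, Idle, Crit, Recv}
AG (EF ((grant ∨ alarm) → (EG grant))): greatest fixpoint, start Z0 = {Sync, Store, Check, Req, Halt, Idle, Crit, Recv}, keep only states in Sat with every successor in Z. Z1 = {Sync, Store, Check, Req, Idle, Crit, Recv}; Z2 = {Sync, Check, Req, Idle, Crit, Recv}; fixed.
Sat(AG (EF ((grant ∨ alarm) → (EG grant)))) = {Sync, Check, Req, Idle, Crit, Recv}
|Sat(AG (EF ((grant ∨ alarm) → (EG grant))))| = |{Sync, Check, Req, Idle, Crit, Recv}| = 6.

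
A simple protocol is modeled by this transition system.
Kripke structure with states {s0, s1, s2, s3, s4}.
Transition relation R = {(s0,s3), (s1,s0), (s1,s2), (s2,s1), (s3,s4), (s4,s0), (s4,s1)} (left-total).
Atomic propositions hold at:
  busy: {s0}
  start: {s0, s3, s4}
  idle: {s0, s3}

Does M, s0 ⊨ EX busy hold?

Sat(EX busy) = {s : some successor in {s0}} = {s1, s4}
s0 ∉ Sat(EX busy) = {s1, s4}, so the formula does not hold at s0.

No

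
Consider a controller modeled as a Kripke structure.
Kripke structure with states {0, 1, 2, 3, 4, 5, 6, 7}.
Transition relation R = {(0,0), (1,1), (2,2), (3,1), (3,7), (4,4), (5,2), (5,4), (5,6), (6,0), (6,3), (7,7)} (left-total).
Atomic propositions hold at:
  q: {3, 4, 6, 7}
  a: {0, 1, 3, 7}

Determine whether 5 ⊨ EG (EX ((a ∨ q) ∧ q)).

Yes

Sat(a ∨ q) = {0, 1, 3, 4, 6, 7}
Sat((a ∨ q) ∧ q) = {3, 4, 6, 7}
Sat(EX ((a ∨ q) ∧ q)) = {s : some successor in {3, 4, 6, 7}} = {3, 4, 5, 6, 7}
EG (EX ((a ∨ q) ∧ q)): greatest fixpoint, start Z0 = {3, 4, 5, 6, 7}, keep only states in Sat with some successor in Z. Already a fixed point.
Sat(EG (EX ((a ∨ q) ∧ q))) = {3, 4, 5, 6, 7}
5 ∈ Sat(EG (EX ((a ∨ q) ∧ q))) = {3, 4, 5, 6, 7}, so the formula holds at 5.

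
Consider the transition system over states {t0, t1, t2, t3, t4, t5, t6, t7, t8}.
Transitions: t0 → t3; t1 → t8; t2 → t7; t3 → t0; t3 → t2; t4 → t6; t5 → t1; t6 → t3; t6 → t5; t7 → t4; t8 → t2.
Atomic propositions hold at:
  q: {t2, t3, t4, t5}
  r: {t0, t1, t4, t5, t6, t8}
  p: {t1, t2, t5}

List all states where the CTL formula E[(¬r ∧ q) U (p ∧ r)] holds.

{t1, t5}

Sat(¬r) = {t2, t3, t7}
Sat(¬r ∧ q) = {t2, t3}
Sat(p ∧ r) = {t1, t5}
E[(¬r ∧ q) U (p ∧ r)]: least fixpoint, start Z0 = Sat((p ∧ r)) = {t1, t5}, add states in Sat(¬r ∧ q) with some successor in Z. Already a fixed point.
Sat(E[(¬r ∧ q) U (p ∧ r)]) = {t1, t5}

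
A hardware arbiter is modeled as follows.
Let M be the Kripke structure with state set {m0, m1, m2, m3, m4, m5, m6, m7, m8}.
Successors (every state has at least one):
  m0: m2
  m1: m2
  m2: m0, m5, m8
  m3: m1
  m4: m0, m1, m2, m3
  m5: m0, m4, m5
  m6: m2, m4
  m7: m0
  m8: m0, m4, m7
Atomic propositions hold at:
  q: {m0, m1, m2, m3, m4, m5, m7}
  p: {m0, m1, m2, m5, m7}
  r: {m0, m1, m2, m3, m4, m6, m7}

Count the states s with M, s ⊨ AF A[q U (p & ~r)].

1

Sat(~r) = {m5, m8}
Sat(p & ~r) = {m5}
A[q U (p & ~r)]: least fixpoint, start Z0 = Sat((p & ~r)) = {m5}, add states in Sat(q) with every successor in Z. Already a fixed point.
Sat(A[q U (p & ~r)]) = {m5}
AF A[q U (p & ~r)]: least fixpoint, start Z0 = {m5}, add states with every successor in Z. Already a fixed point.
Sat(AF A[q U (p & ~r)]) = {m5}
|Sat(AF A[q U (p & ~r)])| = |{m5}| = 1.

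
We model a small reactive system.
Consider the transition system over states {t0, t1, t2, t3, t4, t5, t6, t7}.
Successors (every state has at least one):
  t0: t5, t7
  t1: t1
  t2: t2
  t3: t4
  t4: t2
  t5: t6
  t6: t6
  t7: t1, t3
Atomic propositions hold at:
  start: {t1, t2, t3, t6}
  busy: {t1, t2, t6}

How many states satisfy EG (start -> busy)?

Sat(start -> busy) = {t0, t1, t2, t4, t5, t6, t7}
EG (start -> busy): greatest fixpoint, start Z0 = {t0, t1, t2, t4, t5, t6, t7}, keep only states in Sat with some successor in Z. Already a fixed point.
Sat(EG (start -> busy)) = {t0, t1, t2, t4, t5, t6, t7}
|Sat(EG (start -> busy))| = |{t0, t1, t2, t4, t5, t6, t7}| = 7.

7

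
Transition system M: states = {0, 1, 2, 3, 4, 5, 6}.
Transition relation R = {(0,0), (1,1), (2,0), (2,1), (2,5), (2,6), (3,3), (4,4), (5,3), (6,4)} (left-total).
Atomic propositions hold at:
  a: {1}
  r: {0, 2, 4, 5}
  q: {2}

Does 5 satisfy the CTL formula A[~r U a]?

No

Sat(~r) = {1, 3, 6}
A[~r U a]: least fixpoint, start Z0 = Sat(a) = {1}, add states in Sat(~r) with every successor in Z. Already a fixed point.
Sat(A[~r U a]) = {1}
5 ∉ Sat(A[~r U a]) = {1}, so the formula does not hold at 5.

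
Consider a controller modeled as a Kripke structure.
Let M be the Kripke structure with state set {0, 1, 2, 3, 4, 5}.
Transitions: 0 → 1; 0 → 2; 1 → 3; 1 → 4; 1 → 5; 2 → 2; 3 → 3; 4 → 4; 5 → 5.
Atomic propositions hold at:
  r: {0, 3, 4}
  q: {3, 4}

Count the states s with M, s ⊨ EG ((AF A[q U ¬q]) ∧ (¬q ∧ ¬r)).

3

Sat(¬q) = {0, 1, 2, 5}
A[q U ¬q]: least fixpoint, start Z0 = Sat(¬q) = {0, 1, 2, 5}, add states in Sat(q) with every successor in Z. Already a fixed point.
Sat(A[q U ¬q]) = {0, 1, 2, 5}
AF A[q U ¬q]: least fixpoint, start Z0 = {0, 1, 2, 5}, add states with every successor in Z. Already a fixed point.
Sat(AF A[q U ¬q]) = {0, 1, 2, 5}
Sat(¬r) = {1, 2, 5}
Sat(¬q ∧ ¬r) = {1, 2, 5}
Sat((AF A[q U ¬q]) ∧ (¬q ∧ ¬r)) = {1, 2, 5}
EG ((AF A[q U ¬q]) ∧ (¬q ∧ ¬r)): greatest fixpoint, start Z0 = {1, 2, 5}, keep only states in Sat with some successor in Z. Already a fixed point.
Sat(EG ((AF A[q U ¬q]) ∧ (¬q ∧ ¬r))) = {1, 2, 5}
|Sat(EG ((AF A[q U ¬q]) ∧ (¬q ∧ ¬r)))| = |{1, 2, 5}| = 3.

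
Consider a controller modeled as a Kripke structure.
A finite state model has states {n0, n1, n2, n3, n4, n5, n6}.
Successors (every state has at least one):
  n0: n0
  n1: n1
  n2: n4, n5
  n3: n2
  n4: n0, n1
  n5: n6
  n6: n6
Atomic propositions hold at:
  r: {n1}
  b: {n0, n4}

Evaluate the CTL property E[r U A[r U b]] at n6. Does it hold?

No

A[r U b]: least fixpoint, start Z0 = Sat(b) = {n0, n4}, add states in Sat(r) with every successor in Z. Already a fixed point.
Sat(A[r U b]) = {n0, n4}
E[r U A[r U b]]: least fixpoint, start Z0 = Sat(A[r U b]) = {n0, n4}, add states in Sat(r) with some successor in Z. Already a fixed point.
Sat(E[r U A[r U b]]) = {n0, n4}
n6 ∉ Sat(E[r U A[r U b]]) = {n0, n4}, so the formula does not hold at n6.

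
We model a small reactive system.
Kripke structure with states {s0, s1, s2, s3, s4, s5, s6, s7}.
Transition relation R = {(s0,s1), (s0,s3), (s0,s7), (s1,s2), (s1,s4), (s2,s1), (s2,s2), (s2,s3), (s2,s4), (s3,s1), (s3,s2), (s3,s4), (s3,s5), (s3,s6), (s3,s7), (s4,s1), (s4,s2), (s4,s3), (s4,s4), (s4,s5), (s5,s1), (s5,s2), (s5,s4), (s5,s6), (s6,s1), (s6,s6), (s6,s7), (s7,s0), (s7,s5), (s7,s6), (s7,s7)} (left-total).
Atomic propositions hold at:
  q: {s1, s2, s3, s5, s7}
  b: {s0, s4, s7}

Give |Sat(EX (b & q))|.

Sat(b & q) = {s7}
Sat(EX (b & q)) = {s : some successor in {s7}} = {s0, s3, s6, s7}
|Sat(EX (b & q))| = |{s0, s3, s6, s7}| = 4.

4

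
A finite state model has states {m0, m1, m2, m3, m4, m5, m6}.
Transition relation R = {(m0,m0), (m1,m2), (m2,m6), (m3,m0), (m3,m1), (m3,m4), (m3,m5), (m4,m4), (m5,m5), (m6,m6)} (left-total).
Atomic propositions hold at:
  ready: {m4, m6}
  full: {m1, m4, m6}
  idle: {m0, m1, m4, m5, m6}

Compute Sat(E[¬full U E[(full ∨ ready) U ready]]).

{m2, m3, m4, m6}

Sat(¬full) = {m0, m2, m3, m5}
Sat(full ∨ ready) = {m1, m4, m6}
E[(full ∨ ready) U ready]: least fixpoint, start Z0 = Sat(ready) = {m4, m6}, add states in Sat(full ∨ ready) with some successor in Z. Already a fixed point.
Sat(E[(full ∨ ready) U ready]) = {m4, m6}
E[¬full U E[(full ∨ ready) U ready]]: least fixpoint, start Z0 = Sat(E[(full ∨ ready) U ready]) = {m4, m6}, add states in Sat(¬full) with some successor in Z. Z1 = {m2, m3, m4, m6}; fixed.
Sat(E[¬full U E[(full ∨ ready) U ready]]) = {m2, m3, m4, m6}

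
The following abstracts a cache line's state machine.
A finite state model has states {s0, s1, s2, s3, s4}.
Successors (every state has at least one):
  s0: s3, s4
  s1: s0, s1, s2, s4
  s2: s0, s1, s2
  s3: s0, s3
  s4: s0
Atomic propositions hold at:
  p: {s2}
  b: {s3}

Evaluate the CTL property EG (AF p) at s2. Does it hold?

Yes

AF p: least fixpoint, start Z0 = {s2}, add states with every successor in Z. Already a fixed point.
Sat(AF p) = {s2}
EG (AF p): greatest fixpoint, start Z0 = {s2}, keep only states in Sat with some successor in Z. Already a fixed point.
Sat(EG (AF p)) = {s2}
s2 ∈ Sat(EG (AF p)) = {s2}, so the formula holds at s2.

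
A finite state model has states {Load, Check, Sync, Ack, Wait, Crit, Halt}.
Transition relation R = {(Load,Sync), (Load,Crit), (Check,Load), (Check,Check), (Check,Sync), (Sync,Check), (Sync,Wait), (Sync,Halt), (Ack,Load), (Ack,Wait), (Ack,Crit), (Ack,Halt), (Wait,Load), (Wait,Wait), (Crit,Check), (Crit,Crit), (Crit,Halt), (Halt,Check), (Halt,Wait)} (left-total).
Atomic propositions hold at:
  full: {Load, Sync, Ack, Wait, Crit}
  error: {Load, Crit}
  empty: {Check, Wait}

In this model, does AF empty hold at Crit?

AF empty: least fixpoint, start Z0 = {Check, Wait}, add states with every successor in Z. Z1 = {Check, Wait, Halt}; Z2 = {Check, Sync, Wait, Halt}; fixed.
Sat(AF empty) = {Check, Sync, Wait, Halt}
Crit ∉ Sat(AF empty) = {Check, Sync, Wait, Halt}, so the formula does not hold at Crit.

No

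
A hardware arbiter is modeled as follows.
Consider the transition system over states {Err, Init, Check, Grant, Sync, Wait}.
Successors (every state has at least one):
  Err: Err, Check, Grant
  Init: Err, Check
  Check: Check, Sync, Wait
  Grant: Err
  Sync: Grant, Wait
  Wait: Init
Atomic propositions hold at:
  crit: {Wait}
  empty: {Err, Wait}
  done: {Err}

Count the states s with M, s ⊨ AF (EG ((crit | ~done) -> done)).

2

Sat(~done) = {Init, Check, Grant, Sync, Wait}
Sat(crit | ~done) = {Init, Check, Grant, Sync, Wait}
Sat((crit | ~done) -> done) = {Err}
EG ((crit | ~done) -> done): greatest fixpoint, start Z0 = {Err}, keep only states in Sat with some successor in Z. Already a fixed point.
Sat(EG ((crit | ~done) -> done)) = {Err}
AF (EG ((crit | ~done) -> done)): least fixpoint, start Z0 = {Err}, add states with every successor in Z. Z1 = {Err, Grant}; fixed.
Sat(AF (EG ((crit | ~done) -> done))) = {Err, Grant}
|Sat(AF (EG ((crit | ~done) -> done)))| = |{Err, Grant}| = 2.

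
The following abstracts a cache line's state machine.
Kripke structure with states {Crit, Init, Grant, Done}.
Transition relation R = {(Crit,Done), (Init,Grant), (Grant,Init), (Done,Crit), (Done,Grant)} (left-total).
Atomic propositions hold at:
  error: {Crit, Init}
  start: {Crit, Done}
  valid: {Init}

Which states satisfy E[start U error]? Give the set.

{Crit, Init, Done}

E[start U error]: least fixpoint, start Z0 = Sat(error) = {Crit, Init}, add states in Sat(start) with some successor in Z. Z1 = {Crit, Init, Done}; fixed.
Sat(E[start U error]) = {Crit, Init, Done}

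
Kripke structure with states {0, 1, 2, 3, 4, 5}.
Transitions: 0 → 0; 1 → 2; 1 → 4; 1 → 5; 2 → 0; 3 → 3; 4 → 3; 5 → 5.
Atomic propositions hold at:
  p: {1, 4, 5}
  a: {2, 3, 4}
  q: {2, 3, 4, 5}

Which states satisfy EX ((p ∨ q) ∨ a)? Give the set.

{1, 3, 4, 5}

Sat(p ∨ q) = {1, 2, 3, 4, 5}
Sat((p ∨ q) ∨ a) = {1, 2, 3, 4, 5}
Sat(EX ((p ∨ q) ∨ a)) = {s : some successor in {1, 2, 3, 4, 5}} = {1, 3, 4, 5}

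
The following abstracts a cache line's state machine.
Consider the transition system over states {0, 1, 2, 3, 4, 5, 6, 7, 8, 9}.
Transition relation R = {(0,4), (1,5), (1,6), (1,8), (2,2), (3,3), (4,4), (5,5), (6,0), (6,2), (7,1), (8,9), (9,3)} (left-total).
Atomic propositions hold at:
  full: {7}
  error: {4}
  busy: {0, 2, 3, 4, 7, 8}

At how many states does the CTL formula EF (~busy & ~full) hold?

6

Sat(~busy) = {1, 5, 6, 9}
Sat(~full) = {0, 1, 2, 3, 4, 5, 6, 8, 9}
Sat(~busy & ~full) = {1, 5, 6, 9}
EF (~busy & ~full): least fixpoint, start Z0 = {1, 5, 6, 9}, add states with some successor in Z. Z1 = {1, 5, 6, 7, 8, 9}; fixed.
Sat(EF (~busy & ~full)) = {1, 5, 6, 7, 8, 9}
|Sat(EF (~busy & ~full))| = |{1, 5, 6, 7, 8, 9}| = 6.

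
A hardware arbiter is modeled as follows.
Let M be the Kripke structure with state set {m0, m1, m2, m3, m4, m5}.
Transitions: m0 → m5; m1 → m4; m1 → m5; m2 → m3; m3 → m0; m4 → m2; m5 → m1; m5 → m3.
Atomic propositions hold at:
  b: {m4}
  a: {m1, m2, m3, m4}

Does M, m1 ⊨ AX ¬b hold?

Sat(¬b) = {m0, m1, m2, m3, m5}
Sat(AX ¬b) = {s : every successor in {m0, m1, m2, m3, m5}} = {m0, m2, m3, m4, m5}
m1 ∉ Sat(AX ¬b) = {m0, m2, m3, m4, m5}, so the formula does not hold at m1.

No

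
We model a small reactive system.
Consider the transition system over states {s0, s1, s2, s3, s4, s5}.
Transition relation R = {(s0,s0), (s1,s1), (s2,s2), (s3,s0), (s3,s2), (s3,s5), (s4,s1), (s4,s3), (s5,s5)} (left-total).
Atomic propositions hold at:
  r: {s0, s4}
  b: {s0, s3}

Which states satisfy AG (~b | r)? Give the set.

Sat(~b) = {s1, s2, s4, s5}
Sat(~b | r) = {s0, s1, s2, s4, s5}
AG (~b | r): greatest fixpoint, start Z0 = {s0, s1, s2, s4, s5}, keep only states in Sat with every successor in Z. Z1 = {s0, s1, s2, s5}; fixed.
Sat(AG (~b | r)) = {s0, s1, s2, s5}

{s0, s1, s2, s5}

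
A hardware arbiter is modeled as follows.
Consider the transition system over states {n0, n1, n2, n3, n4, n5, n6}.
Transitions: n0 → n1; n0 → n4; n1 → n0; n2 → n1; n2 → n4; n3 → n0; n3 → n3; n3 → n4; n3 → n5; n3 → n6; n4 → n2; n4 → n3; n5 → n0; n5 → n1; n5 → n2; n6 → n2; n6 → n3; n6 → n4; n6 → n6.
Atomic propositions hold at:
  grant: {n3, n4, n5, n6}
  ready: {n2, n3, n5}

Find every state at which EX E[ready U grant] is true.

{n0, n2, n3, n4, n5, n6}

E[ready U grant]: least fixpoint, start Z0 = Sat(grant) = {n3, n4, n5, n6}, add states in Sat(ready) with some successor in Z. Z1 = {n2, n3, n4, n5, n6}; fixed.
Sat(E[ready U grant]) = {n2, n3, n4, n5, n6}
Sat(EX E[ready U grant]) = {s : some successor in {n2, n3, n4, n5, n6}} = {n0, n2, n3, n4, n5, n6}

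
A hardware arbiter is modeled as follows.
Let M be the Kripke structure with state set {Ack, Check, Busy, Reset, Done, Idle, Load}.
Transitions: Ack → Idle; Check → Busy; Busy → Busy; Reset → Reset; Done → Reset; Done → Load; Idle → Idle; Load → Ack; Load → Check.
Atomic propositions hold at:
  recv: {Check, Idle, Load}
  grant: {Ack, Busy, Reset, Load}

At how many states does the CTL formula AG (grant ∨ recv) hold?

Sat(grant ∨ recv) = {Ack, Check, Busy, Reset, Idle, Load}
AG (grant ∨ recv): greatest fixpoint, start Z0 = {Ack, Check, Busy, Reset, Idle, Load}, keep only states in Sat with every successor in Z. Already a fixed point.
Sat(AG (grant ∨ recv)) = {Ack, Check, Busy, Reset, Idle, Load}
|Sat(AG (grant ∨ recv))| = |{Ack, Check, Busy, Reset, Idle, Load}| = 6.

6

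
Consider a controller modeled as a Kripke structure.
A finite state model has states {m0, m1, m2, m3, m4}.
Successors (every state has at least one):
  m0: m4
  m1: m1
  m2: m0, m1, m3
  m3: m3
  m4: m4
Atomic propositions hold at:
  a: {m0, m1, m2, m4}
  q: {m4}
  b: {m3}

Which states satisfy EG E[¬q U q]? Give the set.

Sat(¬q) = {m0, m1, m2, m3}
E[¬q U q]: least fixpoint, start Z0 = Sat(q) = {m4}, add states in Sat(¬q) with some successor in Z. Z1 = {m0, m4}; Z2 = {m0, m2, m4}; fixed.
Sat(E[¬q U q]) = {m0, m2, m4}
EG E[¬q U q]: greatest fixpoint, start Z0 = {m0, m2, m4}, keep only states in Sat with some successor in Z. Already a fixed point.
Sat(EG E[¬q U q]) = {m0, m2, m4}

{m0, m2, m4}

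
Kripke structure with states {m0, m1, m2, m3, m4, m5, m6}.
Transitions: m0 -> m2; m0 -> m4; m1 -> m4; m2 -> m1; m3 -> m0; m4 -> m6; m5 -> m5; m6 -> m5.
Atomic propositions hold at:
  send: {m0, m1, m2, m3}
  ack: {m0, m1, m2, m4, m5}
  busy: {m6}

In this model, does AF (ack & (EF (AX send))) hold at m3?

Sat(AX send) = {s : every successor in {m0, m1, m2, m3}} = {m2, m3}
EF (AX send): least fixpoint, start Z0 = {m2, m3}, add states with some successor in Z. Z1 = {m0, m2, m3}; fixed.
Sat(EF (AX send)) = {m0, m2, m3}
Sat(ack & (EF (AX send))) = {m0, m2}
AF (ack & (EF (AX send))): least fixpoint, start Z0 = {m0, m2}, add states with every successor in Z. Z1 = {m0, m2, m3}; fixed.
Sat(AF (ack & (EF (AX send)))) = {m0, m2, m3}
m3 ∈ Sat(AF (ack & (EF (AX send)))) = {m0, m2, m3}, so the formula holds at m3.

Yes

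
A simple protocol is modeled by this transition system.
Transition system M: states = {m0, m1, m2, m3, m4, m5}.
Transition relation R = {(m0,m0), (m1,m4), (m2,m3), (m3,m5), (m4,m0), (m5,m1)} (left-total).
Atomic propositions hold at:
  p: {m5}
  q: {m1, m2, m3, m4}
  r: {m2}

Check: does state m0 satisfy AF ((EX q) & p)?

No

Sat(EX q) = {s : some successor in {m1, m2, m3, m4}} = {m1, m2, m5}
Sat((EX q) & p) = {m5}
AF ((EX q) & p): least fixpoint, start Z0 = {m5}, add states with every successor in Z. Z1 = {m3, m5}; Z2 = {m2, m3, m5}; fixed.
Sat(AF ((EX q) & p)) = {m2, m3, m5}
m0 ∉ Sat(AF ((EX q) & p)) = {m2, m3, m5}, so the formula does not hold at m0.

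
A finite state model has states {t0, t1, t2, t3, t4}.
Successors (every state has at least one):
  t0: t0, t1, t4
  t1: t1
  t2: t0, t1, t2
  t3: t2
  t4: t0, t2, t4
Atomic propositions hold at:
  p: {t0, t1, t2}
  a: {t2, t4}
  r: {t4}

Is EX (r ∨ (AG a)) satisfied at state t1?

No

AG a: greatest fixpoint, start Z0 = {t2, t4}, keep only states in Sat with every successor in Z. Z1 = ∅; fixed.
Sat(AG a) = ∅
Sat(r ∨ (AG a)) = {t4}
Sat(EX (r ∨ (AG a))) = {s : some successor in {t4}} = {t0, t4}
t1 ∉ Sat(EX (r ∨ (AG a))) = {t0, t4}, so the formula does not hold at t1.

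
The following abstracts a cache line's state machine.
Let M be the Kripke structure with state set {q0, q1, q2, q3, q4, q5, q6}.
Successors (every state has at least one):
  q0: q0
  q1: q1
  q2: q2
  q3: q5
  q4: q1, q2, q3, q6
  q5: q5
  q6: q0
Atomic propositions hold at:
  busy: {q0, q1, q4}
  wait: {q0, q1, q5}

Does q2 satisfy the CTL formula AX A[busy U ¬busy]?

Sat(¬busy) = {q2, q3, q5, q6}
A[busy U ¬busy]: least fixpoint, start Z0 = Sat(¬busy) = {q2, q3, q5, q6}, add states in Sat(busy) with every successor in Z. Already a fixed point.
Sat(A[busy U ¬busy]) = {q2, q3, q5, q6}
Sat(AX A[busy U ¬busy]) = {s : every successor in {q2, q3, q5, q6}} = {q2, q3, q5}
q2 ∈ Sat(AX A[busy U ¬busy]) = {q2, q3, q5}, so the formula holds at q2.

Yes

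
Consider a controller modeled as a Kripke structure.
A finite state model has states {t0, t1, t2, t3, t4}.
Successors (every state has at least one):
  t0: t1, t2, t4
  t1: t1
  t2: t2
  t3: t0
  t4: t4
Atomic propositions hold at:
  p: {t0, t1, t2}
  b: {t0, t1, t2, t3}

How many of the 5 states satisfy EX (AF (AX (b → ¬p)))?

Sat(¬p) = {t3, t4}
Sat(b → ¬p) = {t3, t4}
Sat(AX (b → ¬p)) = {s : every successor in {t3, t4}} = {t4}
AF (AX (b → ¬p)): least fixpoint, start Z0 = {t4}, add states with every successor in Z. Already a fixed point.
Sat(AF (AX (b → ¬p))) = {t4}
Sat(EX (AF (AX (b → ¬p)))) = {s : some successor in {t4}} = {t0, t4}
|Sat(EX (AF (AX (b → ¬p))))| = |{t0, t4}| = 2.

2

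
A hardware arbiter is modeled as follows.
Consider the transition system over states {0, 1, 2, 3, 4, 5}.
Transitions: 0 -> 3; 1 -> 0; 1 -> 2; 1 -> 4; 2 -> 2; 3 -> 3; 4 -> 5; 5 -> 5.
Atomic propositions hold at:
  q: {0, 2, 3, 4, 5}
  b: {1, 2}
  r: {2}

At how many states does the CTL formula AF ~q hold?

Sat(~q) = {1}
AF ~q: least fixpoint, start Z0 = {1}, add states with every successor in Z. Already a fixed point.
Sat(AF ~q) = {1}
|Sat(AF ~q)| = |{1}| = 1.

1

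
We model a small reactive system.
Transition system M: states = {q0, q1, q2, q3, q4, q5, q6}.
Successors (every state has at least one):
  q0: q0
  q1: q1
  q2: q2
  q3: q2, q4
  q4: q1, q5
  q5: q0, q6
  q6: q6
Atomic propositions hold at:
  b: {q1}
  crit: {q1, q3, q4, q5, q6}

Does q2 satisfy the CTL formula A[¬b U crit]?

Sat(¬b) = {q0, q2, q3, q4, q5, q6}
A[¬b U crit]: least fixpoint, start Z0 = Sat(crit) = {q1, q3, q4, q5, q6}, add states in Sat(¬b) with every successor in Z. Already a fixed point.
Sat(A[¬b U crit]) = {q1, q3, q4, q5, q6}
q2 ∉ Sat(A[¬b U crit]) = {q1, q3, q4, q5, q6}, so the formula does not hold at q2.

No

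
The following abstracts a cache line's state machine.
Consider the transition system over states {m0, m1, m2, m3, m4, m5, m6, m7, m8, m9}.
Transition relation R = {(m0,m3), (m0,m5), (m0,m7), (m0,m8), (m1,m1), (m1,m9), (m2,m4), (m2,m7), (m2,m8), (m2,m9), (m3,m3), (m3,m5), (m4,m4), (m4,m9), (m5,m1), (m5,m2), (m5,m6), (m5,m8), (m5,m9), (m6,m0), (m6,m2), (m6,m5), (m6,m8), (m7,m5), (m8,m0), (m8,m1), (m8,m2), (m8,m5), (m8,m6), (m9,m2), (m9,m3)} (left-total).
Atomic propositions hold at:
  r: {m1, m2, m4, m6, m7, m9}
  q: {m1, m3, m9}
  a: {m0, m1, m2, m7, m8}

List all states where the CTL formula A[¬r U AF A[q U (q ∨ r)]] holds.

{m1, m2, m3, m4, m6, m7, m9}

Sat(¬r) = {m0, m3, m5, m8}
Sat(q ∨ r) = {m1, m2, m3, m4, m6, m7, m9}
A[q U (q ∨ r)]: least fixpoint, start Z0 = Sat((q ∨ r)) = {m1, m2, m3, m4, m6, m7, m9}, add states in Sat(q) with every successor in Z. Already a fixed point.
Sat(A[q U (q ∨ r)]) = {m1, m2, m3, m4, m6, m7, m9}
AF A[q U (q ∨ r)]: least fixpoint, start Z0 = {m1, m2, m3, m4, m6, m7, m9}, add states with every successor in Z. Already a fixed point.
Sat(AF A[q U (q ∨ r)]) = {m1, m2, m3, m4, m6, m7, m9}
A[¬r U AF A[q U (q ∨ r)]]: least fixpoint, start Z0 = Sat(AF A[q U (q ∨ r)]) = {m1, m2, m3, m4, m6, m7, m9}, add states in Sat(¬r) with every successor in Z. Already a fixed point.
Sat(A[¬r U AF A[q U (q ∨ r)]]) = {m1, m2, m3, m4, m6, m7, m9}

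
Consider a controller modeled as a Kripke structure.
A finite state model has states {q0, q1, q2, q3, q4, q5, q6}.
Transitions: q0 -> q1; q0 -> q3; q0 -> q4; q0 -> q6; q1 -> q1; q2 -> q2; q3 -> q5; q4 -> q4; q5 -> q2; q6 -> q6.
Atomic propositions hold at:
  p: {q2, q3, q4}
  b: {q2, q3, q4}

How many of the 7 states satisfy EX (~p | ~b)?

Sat(~p) = {q0, q1, q5, q6}
Sat(~b) = {q0, q1, q5, q6}
Sat(~p | ~b) = {q0, q1, q5, q6}
Sat(EX (~p | ~b)) = {s : some successor in {q0, q1, q5, q6}} = {q0, q1, q3, q6}
|Sat(EX (~p | ~b))| = |{q0, q1, q3, q6}| = 4.

4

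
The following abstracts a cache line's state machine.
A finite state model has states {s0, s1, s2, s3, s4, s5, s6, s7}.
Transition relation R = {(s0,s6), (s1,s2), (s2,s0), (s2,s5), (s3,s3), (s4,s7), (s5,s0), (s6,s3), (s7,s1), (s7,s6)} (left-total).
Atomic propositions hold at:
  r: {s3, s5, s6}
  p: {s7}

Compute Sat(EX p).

{s4}

Sat(EX p) = {s : some successor in {s7}} = {s4}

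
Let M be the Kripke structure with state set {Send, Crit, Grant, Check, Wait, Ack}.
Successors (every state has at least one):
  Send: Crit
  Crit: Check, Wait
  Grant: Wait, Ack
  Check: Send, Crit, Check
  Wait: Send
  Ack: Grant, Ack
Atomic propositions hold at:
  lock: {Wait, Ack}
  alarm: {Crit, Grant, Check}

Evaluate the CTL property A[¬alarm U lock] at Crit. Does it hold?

No

Sat(¬alarm) = {Send, Wait, Ack}
A[¬alarm U lock]: least fixpoint, start Z0 = Sat(lock) = {Wait, Ack}, add states in Sat(¬alarm) with every successor in Z. Already a fixed point.
Sat(A[¬alarm U lock]) = {Wait, Ack}
Crit ∉ Sat(A[¬alarm U lock]) = {Wait, Ack}, so the formula does not hold at Crit.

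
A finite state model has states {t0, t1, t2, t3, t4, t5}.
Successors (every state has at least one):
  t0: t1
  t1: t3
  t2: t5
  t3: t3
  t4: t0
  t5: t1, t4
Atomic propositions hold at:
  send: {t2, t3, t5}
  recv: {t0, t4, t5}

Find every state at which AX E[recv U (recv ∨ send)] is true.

Sat(recv ∨ send) = {t0, t2, t3, t4, t5}
E[recv U (recv ∨ send)]: least fixpoint, start Z0 = Sat((recv ∨ send)) = {t0, t2, t3, t4, t5}, add states in Sat(recv) with some successor in Z. Already a fixed point.
Sat(E[recv U (recv ∨ send)]) = {t0, t2, t3, t4, t5}
Sat(AX E[recv U (recv ∨ send)]) = {s : every successor in {t0, t2, t3, t4, t5}} = {t1, t2, t3, t4}

{t1, t2, t3, t4}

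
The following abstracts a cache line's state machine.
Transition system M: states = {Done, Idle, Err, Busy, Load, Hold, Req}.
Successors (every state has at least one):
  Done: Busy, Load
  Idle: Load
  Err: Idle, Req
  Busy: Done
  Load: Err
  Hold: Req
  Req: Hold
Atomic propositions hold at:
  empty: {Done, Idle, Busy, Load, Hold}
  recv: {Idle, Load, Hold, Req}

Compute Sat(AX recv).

Sat(AX recv) = {s : every successor in {Idle, Load, Hold, Req}} = {Idle, Err, Hold, Req}

{Idle, Err, Hold, Req}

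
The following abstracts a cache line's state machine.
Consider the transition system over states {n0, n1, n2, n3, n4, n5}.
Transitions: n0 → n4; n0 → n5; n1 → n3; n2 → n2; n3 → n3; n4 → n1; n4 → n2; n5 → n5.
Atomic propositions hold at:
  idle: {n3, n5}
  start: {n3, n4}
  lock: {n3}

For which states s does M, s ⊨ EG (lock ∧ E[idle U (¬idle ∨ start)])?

{n3}

Sat(¬idle) = {n0, n1, n2, n4}
Sat(¬idle ∨ start) = {n0, n1, n2, n3, n4}
E[idle U (¬idle ∨ start)]: least fixpoint, start Z0 = Sat((¬idle ∨ start)) = {n0, n1, n2, n3, n4}, add states in Sat(idle) with some successor in Z. Already a fixed point.
Sat(E[idle U (¬idle ∨ start)]) = {n0, n1, n2, n3, n4}
Sat(lock ∧ E[idle U (¬idle ∨ start)]) = {n3}
EG (lock ∧ E[idle U (¬idle ∨ start)]): greatest fixpoint, start Z0 = {n3}, keep only states in Sat with some successor in Z. Already a fixed point.
Sat(EG (lock ∧ E[idle U (¬idle ∨ start)])) = {n3}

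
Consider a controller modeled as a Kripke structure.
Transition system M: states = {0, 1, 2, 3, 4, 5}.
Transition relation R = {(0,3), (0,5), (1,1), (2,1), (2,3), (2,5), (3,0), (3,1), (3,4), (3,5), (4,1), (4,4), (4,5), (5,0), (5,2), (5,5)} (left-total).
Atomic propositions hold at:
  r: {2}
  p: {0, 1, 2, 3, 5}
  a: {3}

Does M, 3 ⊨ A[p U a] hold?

A[p U a]: least fixpoint, start Z0 = Sat(a) = {3}, add states in Sat(p) with every successor in Z. Already a fixed point.
Sat(A[p U a]) = {3}
3 ∈ Sat(A[p U a]) = {3}, so the formula holds at 3.

Yes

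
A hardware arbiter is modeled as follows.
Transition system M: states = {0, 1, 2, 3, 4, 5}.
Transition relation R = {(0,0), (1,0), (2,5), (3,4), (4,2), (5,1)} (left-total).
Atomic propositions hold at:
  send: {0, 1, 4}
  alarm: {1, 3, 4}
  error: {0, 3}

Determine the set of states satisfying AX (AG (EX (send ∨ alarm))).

{0, 1, 2, 5}

Sat(send ∨ alarm) = {0, 1, 3, 4}
Sat(EX (send ∨ alarm)) = {s : some successor in {0, 1, 3, 4}} = {0, 1, 3, 5}
AG (EX (send ∨ alarm)): greatest fixpoint, start Z0 = {0, 1, 3, 5}, keep only states in Sat with every successor in Z. Z1 = {0, 1, 5}; fixed.
Sat(AG (EX (send ∨ alarm))) = {0, 1, 5}
Sat(AX (AG (EX (send ∨ alarm)))) = {s : every successor in {0, 1, 5}} = {0, 1, 2, 5}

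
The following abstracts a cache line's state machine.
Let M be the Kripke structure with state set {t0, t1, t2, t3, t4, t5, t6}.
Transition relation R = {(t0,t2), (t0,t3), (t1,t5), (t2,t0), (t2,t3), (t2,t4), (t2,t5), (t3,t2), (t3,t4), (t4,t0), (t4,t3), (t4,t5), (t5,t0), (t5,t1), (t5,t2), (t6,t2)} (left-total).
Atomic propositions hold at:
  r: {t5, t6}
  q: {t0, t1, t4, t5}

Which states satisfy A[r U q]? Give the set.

{t0, t1, t4, t5}

A[r U q]: least fixpoint, start Z0 = Sat(q) = {t0, t1, t4, t5}, add states in Sat(r) with every successor in Z. Already a fixed point.
Sat(A[r U q]) = {t0, t1, t4, t5}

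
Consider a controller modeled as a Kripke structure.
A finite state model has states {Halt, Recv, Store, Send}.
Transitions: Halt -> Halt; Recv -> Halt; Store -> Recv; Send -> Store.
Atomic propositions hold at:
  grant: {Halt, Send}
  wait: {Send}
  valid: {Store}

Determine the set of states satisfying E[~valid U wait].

{Send}

Sat(~valid) = {Halt, Recv, Send}
E[~valid U wait]: least fixpoint, start Z0 = Sat(wait) = {Send}, add states in Sat(~valid) with some successor in Z. Already a fixed point.
Sat(E[~valid U wait]) = {Send}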